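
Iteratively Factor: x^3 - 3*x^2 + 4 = (x - 2)*(x^2 - x - 2) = (x - 2)^2*(x + 1)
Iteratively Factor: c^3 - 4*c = (c)*(c^2 - 4) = c*(c + 2)*(c - 2)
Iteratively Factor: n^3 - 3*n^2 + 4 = (n - 2)*(n^2 - n - 2) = (n - 2)*(n + 1)*(n - 2)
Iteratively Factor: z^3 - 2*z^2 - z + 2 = (z - 2)*(z^2 - 1) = (z - 2)*(z - 1)*(z + 1)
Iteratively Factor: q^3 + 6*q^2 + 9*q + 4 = (q + 1)*(q^2 + 5*q + 4) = (q + 1)*(q + 4)*(q + 1)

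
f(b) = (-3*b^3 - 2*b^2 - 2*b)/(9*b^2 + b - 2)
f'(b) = (-18*b - 1)*(-3*b^3 - 2*b^2 - 2*b)/(9*b^2 + b - 2)^2 + (-9*b^2 - 4*b - 2)/(9*b^2 + b - 2)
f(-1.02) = 0.50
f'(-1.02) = 0.21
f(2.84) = -1.23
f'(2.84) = -0.30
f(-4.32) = 1.32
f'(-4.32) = -0.32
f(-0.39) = -0.64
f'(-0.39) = 5.55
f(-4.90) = 1.50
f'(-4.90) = -0.32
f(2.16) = -1.04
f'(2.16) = -0.26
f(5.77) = -2.16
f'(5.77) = -0.32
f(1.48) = -0.89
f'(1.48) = -0.16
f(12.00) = -4.21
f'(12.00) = -0.33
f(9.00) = -3.22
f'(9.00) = -0.33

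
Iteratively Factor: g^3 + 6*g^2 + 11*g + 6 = (g + 1)*(g^2 + 5*g + 6) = (g + 1)*(g + 3)*(g + 2)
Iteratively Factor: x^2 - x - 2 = (x - 2)*(x + 1)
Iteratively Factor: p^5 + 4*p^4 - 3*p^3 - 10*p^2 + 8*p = (p - 1)*(p^4 + 5*p^3 + 2*p^2 - 8*p) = (p - 1)*(p + 2)*(p^3 + 3*p^2 - 4*p) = (p - 1)^2*(p + 2)*(p^2 + 4*p) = p*(p - 1)^2*(p + 2)*(p + 4)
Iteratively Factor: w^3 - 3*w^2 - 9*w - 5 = (w + 1)*(w^2 - 4*w - 5) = (w - 5)*(w + 1)*(w + 1)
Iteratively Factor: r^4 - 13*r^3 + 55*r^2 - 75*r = (r - 3)*(r^3 - 10*r^2 + 25*r) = r*(r - 3)*(r^2 - 10*r + 25) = r*(r - 5)*(r - 3)*(r - 5)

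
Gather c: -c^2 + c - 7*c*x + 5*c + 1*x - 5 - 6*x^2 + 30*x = -c^2 + c*(6 - 7*x) - 6*x^2 + 31*x - 5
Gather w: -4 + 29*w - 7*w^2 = -7*w^2 + 29*w - 4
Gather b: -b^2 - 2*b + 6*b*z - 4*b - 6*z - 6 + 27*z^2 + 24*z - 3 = -b^2 + b*(6*z - 6) + 27*z^2 + 18*z - 9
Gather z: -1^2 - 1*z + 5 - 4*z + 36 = 40 - 5*z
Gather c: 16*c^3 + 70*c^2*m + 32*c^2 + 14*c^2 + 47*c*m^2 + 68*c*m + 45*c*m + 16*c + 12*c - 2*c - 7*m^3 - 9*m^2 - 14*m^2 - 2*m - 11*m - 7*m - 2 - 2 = 16*c^3 + c^2*(70*m + 46) + c*(47*m^2 + 113*m + 26) - 7*m^3 - 23*m^2 - 20*m - 4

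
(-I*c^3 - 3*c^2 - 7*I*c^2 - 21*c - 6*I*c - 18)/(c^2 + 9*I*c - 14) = (-I*c^3 + c^2*(-3 - 7*I) + c*(-21 - 6*I) - 18)/(c^2 + 9*I*c - 14)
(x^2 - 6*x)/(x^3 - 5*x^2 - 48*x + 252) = x/(x^2 + x - 42)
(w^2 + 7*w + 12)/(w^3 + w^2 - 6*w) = (w + 4)/(w*(w - 2))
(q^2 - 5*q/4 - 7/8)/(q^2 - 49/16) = 2*(2*q + 1)/(4*q + 7)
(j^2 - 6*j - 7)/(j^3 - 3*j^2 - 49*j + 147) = (j + 1)/(j^2 + 4*j - 21)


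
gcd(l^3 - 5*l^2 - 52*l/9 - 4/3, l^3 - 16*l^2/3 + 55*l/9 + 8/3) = l + 1/3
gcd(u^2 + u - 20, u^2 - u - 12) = u - 4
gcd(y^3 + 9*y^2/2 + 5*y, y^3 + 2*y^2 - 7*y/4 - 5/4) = y + 5/2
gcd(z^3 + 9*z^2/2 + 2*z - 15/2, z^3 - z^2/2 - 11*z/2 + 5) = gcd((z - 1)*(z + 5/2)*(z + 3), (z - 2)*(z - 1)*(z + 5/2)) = z^2 + 3*z/2 - 5/2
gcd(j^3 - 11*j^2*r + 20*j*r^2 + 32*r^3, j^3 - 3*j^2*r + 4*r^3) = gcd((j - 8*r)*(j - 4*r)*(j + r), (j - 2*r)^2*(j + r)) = j + r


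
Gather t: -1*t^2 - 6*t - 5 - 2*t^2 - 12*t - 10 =-3*t^2 - 18*t - 15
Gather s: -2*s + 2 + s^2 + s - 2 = s^2 - s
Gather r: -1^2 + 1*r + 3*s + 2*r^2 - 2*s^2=2*r^2 + r - 2*s^2 + 3*s - 1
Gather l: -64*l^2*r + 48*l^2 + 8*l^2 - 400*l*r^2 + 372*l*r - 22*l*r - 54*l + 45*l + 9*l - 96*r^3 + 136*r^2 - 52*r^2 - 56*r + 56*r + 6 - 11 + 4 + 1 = l^2*(56 - 64*r) + l*(-400*r^2 + 350*r) - 96*r^3 + 84*r^2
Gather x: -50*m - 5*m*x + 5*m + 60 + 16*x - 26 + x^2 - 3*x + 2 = -45*m + x^2 + x*(13 - 5*m) + 36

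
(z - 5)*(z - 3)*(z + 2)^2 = z^4 - 4*z^3 - 13*z^2 + 28*z + 60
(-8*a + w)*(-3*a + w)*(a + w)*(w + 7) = 24*a^3*w + 168*a^3 + 13*a^2*w^2 + 91*a^2*w - 10*a*w^3 - 70*a*w^2 + w^4 + 7*w^3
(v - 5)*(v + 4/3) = v^2 - 11*v/3 - 20/3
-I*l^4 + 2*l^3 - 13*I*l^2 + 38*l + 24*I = (l - 4*I)*(l + 2*I)*(l + 3*I)*(-I*l + 1)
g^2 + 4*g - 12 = (g - 2)*(g + 6)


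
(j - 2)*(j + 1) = j^2 - j - 2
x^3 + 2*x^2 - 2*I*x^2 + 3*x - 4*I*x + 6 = (x + 2)*(x - 3*I)*(x + I)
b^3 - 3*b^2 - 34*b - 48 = (b - 8)*(b + 2)*(b + 3)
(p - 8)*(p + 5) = p^2 - 3*p - 40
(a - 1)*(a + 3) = a^2 + 2*a - 3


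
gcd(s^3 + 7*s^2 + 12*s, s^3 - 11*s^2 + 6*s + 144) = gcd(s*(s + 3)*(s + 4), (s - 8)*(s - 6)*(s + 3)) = s + 3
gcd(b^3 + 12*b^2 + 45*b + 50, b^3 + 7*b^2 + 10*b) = b^2 + 7*b + 10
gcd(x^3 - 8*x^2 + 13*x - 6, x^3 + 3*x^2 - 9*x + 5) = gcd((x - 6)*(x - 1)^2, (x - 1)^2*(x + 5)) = x^2 - 2*x + 1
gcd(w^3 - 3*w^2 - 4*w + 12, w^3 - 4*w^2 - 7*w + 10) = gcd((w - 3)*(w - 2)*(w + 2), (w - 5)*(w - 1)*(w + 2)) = w + 2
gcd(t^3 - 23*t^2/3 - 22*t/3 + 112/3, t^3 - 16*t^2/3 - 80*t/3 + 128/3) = t - 8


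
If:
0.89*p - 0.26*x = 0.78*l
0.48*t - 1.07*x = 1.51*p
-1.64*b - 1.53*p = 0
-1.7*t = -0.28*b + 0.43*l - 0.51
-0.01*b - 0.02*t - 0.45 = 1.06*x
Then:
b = -0.31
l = 0.53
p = 0.34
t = 0.12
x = -0.42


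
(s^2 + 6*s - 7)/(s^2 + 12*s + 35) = (s - 1)/(s + 5)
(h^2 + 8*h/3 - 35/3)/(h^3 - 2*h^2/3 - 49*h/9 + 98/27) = 9*(h + 5)/(9*h^2 + 15*h - 14)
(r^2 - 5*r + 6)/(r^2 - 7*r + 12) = (r - 2)/(r - 4)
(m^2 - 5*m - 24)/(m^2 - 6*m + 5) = (m^2 - 5*m - 24)/(m^2 - 6*m + 5)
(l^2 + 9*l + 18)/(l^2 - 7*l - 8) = (l^2 + 9*l + 18)/(l^2 - 7*l - 8)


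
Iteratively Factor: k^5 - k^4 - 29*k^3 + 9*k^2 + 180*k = (k - 3)*(k^4 + 2*k^3 - 23*k^2 - 60*k) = k*(k - 3)*(k^3 + 2*k^2 - 23*k - 60) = k*(k - 3)*(k + 4)*(k^2 - 2*k - 15) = k*(k - 3)*(k + 3)*(k + 4)*(k - 5)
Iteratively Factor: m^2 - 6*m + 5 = (m - 5)*(m - 1)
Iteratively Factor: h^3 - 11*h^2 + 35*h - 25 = (h - 5)*(h^2 - 6*h + 5) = (h - 5)^2*(h - 1)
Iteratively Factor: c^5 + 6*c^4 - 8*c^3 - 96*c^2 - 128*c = (c - 4)*(c^4 + 10*c^3 + 32*c^2 + 32*c) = (c - 4)*(c + 4)*(c^3 + 6*c^2 + 8*c) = (c - 4)*(c + 2)*(c + 4)*(c^2 + 4*c) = c*(c - 4)*(c + 2)*(c + 4)*(c + 4)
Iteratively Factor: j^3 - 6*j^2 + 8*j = (j - 2)*(j^2 - 4*j) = (j - 4)*(j - 2)*(j)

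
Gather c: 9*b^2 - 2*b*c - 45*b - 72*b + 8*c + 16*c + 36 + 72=9*b^2 - 117*b + c*(24 - 2*b) + 108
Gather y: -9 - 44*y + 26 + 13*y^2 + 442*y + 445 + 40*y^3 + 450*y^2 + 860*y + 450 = 40*y^3 + 463*y^2 + 1258*y + 912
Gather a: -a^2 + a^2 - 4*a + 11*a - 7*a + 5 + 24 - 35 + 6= 0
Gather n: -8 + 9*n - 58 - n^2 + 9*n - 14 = -n^2 + 18*n - 80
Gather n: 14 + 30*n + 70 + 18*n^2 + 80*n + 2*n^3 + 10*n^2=2*n^3 + 28*n^2 + 110*n + 84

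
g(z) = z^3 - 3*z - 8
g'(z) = 3*z^2 - 3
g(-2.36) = -14.06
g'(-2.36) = 13.71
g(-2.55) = -16.93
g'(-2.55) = 16.51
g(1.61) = -8.66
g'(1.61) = 4.78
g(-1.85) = -8.78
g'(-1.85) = 7.27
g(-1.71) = -7.87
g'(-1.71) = 5.77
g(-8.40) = -575.50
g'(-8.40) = 208.68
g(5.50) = 141.88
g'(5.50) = 87.75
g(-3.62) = -44.58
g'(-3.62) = 36.31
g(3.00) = 10.00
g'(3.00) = 24.00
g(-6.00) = -206.00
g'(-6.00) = 105.00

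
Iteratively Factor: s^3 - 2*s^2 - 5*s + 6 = (s - 3)*(s^2 + s - 2) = (s - 3)*(s + 2)*(s - 1)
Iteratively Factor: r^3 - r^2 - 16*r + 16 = (r - 4)*(r^2 + 3*r - 4) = (r - 4)*(r - 1)*(r + 4)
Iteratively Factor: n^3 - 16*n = (n - 4)*(n^2 + 4*n) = n*(n - 4)*(n + 4)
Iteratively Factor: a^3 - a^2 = (a - 1)*(a^2) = a*(a - 1)*(a)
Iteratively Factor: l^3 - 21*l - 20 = (l - 5)*(l^2 + 5*l + 4) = (l - 5)*(l + 4)*(l + 1)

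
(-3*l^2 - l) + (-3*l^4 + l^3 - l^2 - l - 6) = -3*l^4 + l^3 - 4*l^2 - 2*l - 6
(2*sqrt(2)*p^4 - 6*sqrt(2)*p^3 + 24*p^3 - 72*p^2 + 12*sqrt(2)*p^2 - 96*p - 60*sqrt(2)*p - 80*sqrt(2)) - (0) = 2*sqrt(2)*p^4 - 6*sqrt(2)*p^3 + 24*p^3 - 72*p^2 + 12*sqrt(2)*p^2 - 96*p - 60*sqrt(2)*p - 80*sqrt(2)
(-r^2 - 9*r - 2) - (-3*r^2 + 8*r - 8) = 2*r^2 - 17*r + 6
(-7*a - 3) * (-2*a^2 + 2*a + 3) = 14*a^3 - 8*a^2 - 27*a - 9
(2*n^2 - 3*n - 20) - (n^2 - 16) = n^2 - 3*n - 4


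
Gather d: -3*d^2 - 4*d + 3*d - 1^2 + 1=-3*d^2 - d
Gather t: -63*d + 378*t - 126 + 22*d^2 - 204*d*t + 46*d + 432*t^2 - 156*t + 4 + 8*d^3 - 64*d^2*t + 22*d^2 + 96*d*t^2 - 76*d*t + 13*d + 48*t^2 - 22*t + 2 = 8*d^3 + 44*d^2 - 4*d + t^2*(96*d + 480) + t*(-64*d^2 - 280*d + 200) - 120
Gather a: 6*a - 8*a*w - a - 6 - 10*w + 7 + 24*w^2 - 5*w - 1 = a*(5 - 8*w) + 24*w^2 - 15*w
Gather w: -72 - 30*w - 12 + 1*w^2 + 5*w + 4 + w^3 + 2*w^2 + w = w^3 + 3*w^2 - 24*w - 80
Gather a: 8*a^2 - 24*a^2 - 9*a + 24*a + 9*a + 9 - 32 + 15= -16*a^2 + 24*a - 8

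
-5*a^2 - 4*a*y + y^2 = (-5*a + y)*(a + y)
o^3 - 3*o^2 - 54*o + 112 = (o - 8)*(o - 2)*(o + 7)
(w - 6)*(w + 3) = w^2 - 3*w - 18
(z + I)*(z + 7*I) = z^2 + 8*I*z - 7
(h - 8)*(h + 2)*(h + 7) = h^3 + h^2 - 58*h - 112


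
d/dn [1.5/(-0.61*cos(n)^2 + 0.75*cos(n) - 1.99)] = (1.125 - 1.83*cos(n))*sin(n)/(0.61*cos(n)^2 - 0.75*cos(n) + 1.99)^2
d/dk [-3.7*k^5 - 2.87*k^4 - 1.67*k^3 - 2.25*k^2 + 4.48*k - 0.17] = -18.5*k^4 - 11.48*k^3 - 5.01*k^2 - 4.5*k + 4.48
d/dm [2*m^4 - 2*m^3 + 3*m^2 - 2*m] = 8*m^3 - 6*m^2 + 6*m - 2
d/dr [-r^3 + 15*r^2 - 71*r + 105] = -3*r^2 + 30*r - 71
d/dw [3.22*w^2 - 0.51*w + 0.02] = 6.44*w - 0.51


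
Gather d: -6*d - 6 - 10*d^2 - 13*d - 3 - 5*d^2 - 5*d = -15*d^2 - 24*d - 9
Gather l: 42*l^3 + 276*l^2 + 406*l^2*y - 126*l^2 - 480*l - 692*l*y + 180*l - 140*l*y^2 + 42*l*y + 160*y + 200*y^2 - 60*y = 42*l^3 + l^2*(406*y + 150) + l*(-140*y^2 - 650*y - 300) + 200*y^2 + 100*y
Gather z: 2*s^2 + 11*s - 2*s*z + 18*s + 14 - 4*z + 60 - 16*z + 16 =2*s^2 + 29*s + z*(-2*s - 20) + 90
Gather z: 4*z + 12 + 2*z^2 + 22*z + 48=2*z^2 + 26*z + 60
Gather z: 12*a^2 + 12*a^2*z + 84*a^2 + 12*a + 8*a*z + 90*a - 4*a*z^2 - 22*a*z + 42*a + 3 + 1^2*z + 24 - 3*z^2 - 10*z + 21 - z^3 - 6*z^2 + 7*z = 96*a^2 + 144*a - z^3 + z^2*(-4*a - 9) + z*(12*a^2 - 14*a - 2) + 48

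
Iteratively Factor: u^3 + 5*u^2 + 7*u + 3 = (u + 1)*(u^2 + 4*u + 3) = (u + 1)*(u + 3)*(u + 1)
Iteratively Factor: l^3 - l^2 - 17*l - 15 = (l + 1)*(l^2 - 2*l - 15) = (l - 5)*(l + 1)*(l + 3)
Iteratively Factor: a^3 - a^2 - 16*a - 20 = (a + 2)*(a^2 - 3*a - 10) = (a - 5)*(a + 2)*(a + 2)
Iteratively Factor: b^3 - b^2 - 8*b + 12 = (b - 2)*(b^2 + b - 6) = (b - 2)^2*(b + 3)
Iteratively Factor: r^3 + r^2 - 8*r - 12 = (r + 2)*(r^2 - r - 6) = (r + 2)^2*(r - 3)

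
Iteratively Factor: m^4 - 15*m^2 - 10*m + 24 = (m - 4)*(m^3 + 4*m^2 + m - 6) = (m - 4)*(m + 3)*(m^2 + m - 2) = (m - 4)*(m - 1)*(m + 3)*(m + 2)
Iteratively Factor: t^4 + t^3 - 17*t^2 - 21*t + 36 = (t - 1)*(t^3 + 2*t^2 - 15*t - 36) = (t - 4)*(t - 1)*(t^2 + 6*t + 9) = (t - 4)*(t - 1)*(t + 3)*(t + 3)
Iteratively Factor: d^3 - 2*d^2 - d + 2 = (d + 1)*(d^2 - 3*d + 2) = (d - 2)*(d + 1)*(d - 1)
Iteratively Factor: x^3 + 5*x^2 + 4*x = (x)*(x^2 + 5*x + 4) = x*(x + 1)*(x + 4)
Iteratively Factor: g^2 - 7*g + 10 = (g - 2)*(g - 5)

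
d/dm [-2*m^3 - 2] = -6*m^2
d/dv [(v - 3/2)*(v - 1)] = 2*v - 5/2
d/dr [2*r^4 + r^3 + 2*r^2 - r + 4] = 8*r^3 + 3*r^2 + 4*r - 1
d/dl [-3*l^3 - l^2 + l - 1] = -9*l^2 - 2*l + 1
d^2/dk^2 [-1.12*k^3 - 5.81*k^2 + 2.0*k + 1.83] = -6.72*k - 11.62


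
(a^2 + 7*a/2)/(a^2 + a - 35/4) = 2*a/(2*a - 5)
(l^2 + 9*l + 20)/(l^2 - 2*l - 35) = (l + 4)/(l - 7)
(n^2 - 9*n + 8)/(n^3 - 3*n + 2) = (n - 8)/(n^2 + n - 2)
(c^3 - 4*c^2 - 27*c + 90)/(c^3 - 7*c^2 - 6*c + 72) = (c^2 + 2*c - 15)/(c^2 - c - 12)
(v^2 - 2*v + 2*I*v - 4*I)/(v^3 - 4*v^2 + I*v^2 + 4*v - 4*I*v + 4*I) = (v + 2*I)/(v^2 + v*(-2 + I) - 2*I)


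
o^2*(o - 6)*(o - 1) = o^4 - 7*o^3 + 6*o^2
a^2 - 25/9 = (a - 5/3)*(a + 5/3)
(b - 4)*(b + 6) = b^2 + 2*b - 24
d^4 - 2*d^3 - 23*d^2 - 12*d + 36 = (d - 6)*(d - 1)*(d + 2)*(d + 3)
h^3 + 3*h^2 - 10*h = h*(h - 2)*(h + 5)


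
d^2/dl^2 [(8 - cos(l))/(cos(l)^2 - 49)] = (8*(8 - cos(l))*sin(l)^2*cos(l)^2 + (cos(l)^2 - 49)^2*cos(l) + 2*(cos(l)^2 - 49)*(8*cos(2*l) - cos(3*l)))/(cos(l)^2 - 49)^3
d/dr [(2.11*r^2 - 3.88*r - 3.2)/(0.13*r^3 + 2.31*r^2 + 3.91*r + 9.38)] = (-0.2743*r^4 + 1.0088*r^3 + 18.4609*r^2 + 54.3676*r - 23.8824)/(0.0169*r^6 + 0.6006*r^5 + 6.3527*r^4 + 20.503*r^3 + 58.6237*r^2 + 73.3516*r + 87.9844)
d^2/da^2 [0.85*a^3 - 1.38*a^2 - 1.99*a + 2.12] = 5.1*a - 2.76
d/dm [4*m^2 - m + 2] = 8*m - 1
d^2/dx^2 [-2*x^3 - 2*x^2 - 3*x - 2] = -12*x - 4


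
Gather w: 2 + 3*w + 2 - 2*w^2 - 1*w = -2*w^2 + 2*w + 4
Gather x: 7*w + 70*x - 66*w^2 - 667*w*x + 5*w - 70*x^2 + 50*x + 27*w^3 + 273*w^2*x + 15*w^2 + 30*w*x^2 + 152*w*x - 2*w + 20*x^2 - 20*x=27*w^3 - 51*w^2 + 10*w + x^2*(30*w - 50) + x*(273*w^2 - 515*w + 100)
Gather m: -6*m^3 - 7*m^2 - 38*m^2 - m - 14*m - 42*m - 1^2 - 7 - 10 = -6*m^3 - 45*m^2 - 57*m - 18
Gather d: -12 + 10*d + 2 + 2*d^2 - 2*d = 2*d^2 + 8*d - 10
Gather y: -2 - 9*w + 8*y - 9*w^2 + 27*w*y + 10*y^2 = -9*w^2 - 9*w + 10*y^2 + y*(27*w + 8) - 2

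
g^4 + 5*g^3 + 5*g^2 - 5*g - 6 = (g - 1)*(g + 1)*(g + 2)*(g + 3)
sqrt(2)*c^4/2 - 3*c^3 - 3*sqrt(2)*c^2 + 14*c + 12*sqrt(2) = (c - 3*sqrt(2))*(c - 2*sqrt(2))*(c + sqrt(2))*(sqrt(2)*c/2 + 1)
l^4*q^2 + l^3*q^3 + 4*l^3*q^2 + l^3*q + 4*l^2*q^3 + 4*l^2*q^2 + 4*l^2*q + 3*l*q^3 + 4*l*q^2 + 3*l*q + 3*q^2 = (l + 3)*(l + q)*(l*q + 1)*(l*q + q)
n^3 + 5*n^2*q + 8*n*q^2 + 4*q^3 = (n + q)*(n + 2*q)^2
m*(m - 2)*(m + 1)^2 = m^4 - 3*m^2 - 2*m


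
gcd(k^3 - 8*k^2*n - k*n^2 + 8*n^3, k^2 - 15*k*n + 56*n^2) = k - 8*n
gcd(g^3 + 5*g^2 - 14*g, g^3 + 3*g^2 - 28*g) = g^2 + 7*g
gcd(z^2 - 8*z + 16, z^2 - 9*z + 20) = z - 4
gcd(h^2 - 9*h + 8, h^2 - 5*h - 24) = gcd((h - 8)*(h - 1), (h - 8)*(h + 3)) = h - 8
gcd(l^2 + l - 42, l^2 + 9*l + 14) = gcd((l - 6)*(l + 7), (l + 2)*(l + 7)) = l + 7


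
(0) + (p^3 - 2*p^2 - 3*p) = p^3 - 2*p^2 - 3*p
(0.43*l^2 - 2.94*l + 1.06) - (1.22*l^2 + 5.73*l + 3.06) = -0.79*l^2 - 8.67*l - 2.0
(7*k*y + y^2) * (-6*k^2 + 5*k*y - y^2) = -42*k^3*y + 29*k^2*y^2 - 2*k*y^3 - y^4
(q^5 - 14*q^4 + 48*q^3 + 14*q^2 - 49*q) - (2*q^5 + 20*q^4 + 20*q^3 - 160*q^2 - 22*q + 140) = -q^5 - 34*q^4 + 28*q^3 + 174*q^2 - 27*q - 140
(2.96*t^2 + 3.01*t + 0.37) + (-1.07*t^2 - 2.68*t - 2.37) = 1.89*t^2 + 0.33*t - 2.0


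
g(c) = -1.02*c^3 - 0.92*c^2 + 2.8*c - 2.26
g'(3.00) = -30.26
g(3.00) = -29.68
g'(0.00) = 2.80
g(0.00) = -2.26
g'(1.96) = -12.56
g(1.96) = -7.99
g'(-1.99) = -5.66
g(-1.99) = -3.44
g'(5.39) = -96.02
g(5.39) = -173.62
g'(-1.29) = 0.08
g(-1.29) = -5.21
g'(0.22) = 2.25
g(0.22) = -1.70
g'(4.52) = -68.03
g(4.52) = -102.59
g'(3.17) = -33.78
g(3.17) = -35.12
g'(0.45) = 1.35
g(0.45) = -1.28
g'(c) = -3.06*c^2 - 1.84*c + 2.8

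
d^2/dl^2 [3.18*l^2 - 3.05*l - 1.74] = 6.36000000000000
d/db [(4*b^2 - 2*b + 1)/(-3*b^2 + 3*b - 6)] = (2*b^2 - 14*b + 3)/(3*(b^4 - 2*b^3 + 5*b^2 - 4*b + 4))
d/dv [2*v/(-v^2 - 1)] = 2*(v^2 - 1)/(v^2 + 1)^2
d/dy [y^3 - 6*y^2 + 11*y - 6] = 3*y^2 - 12*y + 11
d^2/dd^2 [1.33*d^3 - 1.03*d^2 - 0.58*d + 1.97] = 7.98*d - 2.06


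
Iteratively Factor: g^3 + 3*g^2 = (g)*(g^2 + 3*g) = g*(g + 3)*(g)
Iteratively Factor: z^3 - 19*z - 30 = (z + 2)*(z^2 - 2*z - 15) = (z - 5)*(z + 2)*(z + 3)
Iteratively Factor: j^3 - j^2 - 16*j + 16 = (j + 4)*(j^2 - 5*j + 4) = (j - 4)*(j + 4)*(j - 1)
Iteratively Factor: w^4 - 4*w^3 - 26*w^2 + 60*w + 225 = (w + 3)*(w^3 - 7*w^2 - 5*w + 75) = (w + 3)^2*(w^2 - 10*w + 25) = (w - 5)*(w + 3)^2*(w - 5)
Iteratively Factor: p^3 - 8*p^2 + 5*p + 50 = (p - 5)*(p^2 - 3*p - 10) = (p - 5)*(p + 2)*(p - 5)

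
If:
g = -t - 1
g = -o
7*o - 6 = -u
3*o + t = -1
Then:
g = 0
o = 0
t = -1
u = 6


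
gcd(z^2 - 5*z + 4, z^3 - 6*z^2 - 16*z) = 1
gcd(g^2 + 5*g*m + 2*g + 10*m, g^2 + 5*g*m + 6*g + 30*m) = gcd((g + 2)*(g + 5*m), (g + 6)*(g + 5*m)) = g + 5*m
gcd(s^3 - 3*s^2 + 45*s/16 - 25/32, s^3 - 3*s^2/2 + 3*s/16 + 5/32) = s^2 - 7*s/4 + 5/8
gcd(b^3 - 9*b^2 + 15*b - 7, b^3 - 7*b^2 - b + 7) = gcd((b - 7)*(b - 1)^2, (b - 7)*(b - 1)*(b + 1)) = b^2 - 8*b + 7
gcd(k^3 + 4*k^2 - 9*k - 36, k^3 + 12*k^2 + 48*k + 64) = k + 4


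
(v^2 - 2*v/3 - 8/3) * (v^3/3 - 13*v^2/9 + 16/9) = v^5/3 - 5*v^4/3 + 2*v^3/27 + 152*v^2/27 - 32*v/27 - 128/27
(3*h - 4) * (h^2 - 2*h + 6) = 3*h^3 - 10*h^2 + 26*h - 24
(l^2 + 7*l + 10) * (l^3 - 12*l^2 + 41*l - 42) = l^5 - 5*l^4 - 33*l^3 + 125*l^2 + 116*l - 420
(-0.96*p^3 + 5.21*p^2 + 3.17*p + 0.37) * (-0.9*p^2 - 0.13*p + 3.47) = 0.864*p^5 - 4.5642*p^4 - 6.8615*p^3 + 17.3336*p^2 + 10.9518*p + 1.2839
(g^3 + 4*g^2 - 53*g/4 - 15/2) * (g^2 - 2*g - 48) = g^5 + 2*g^4 - 277*g^3/4 - 173*g^2 + 651*g + 360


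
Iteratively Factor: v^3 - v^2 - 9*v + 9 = (v + 3)*(v^2 - 4*v + 3) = (v - 3)*(v + 3)*(v - 1)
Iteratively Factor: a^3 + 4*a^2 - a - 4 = (a - 1)*(a^2 + 5*a + 4) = (a - 1)*(a + 4)*(a + 1)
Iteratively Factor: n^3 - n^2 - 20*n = (n)*(n^2 - n - 20) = n*(n + 4)*(n - 5)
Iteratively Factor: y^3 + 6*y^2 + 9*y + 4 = (y + 1)*(y^2 + 5*y + 4) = (y + 1)^2*(y + 4)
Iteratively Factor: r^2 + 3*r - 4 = (r + 4)*(r - 1)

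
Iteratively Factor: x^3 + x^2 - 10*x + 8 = (x - 2)*(x^2 + 3*x - 4) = (x - 2)*(x - 1)*(x + 4)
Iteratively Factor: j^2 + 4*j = (j + 4)*(j)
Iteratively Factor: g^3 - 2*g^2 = (g - 2)*(g^2) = g*(g - 2)*(g)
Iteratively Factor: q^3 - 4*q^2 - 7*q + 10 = (q - 1)*(q^2 - 3*q - 10) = (q - 5)*(q - 1)*(q + 2)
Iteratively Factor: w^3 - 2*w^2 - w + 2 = (w - 2)*(w^2 - 1) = (w - 2)*(w + 1)*(w - 1)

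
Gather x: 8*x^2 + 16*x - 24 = 8*x^2 + 16*x - 24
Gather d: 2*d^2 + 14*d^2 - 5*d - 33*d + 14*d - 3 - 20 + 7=16*d^2 - 24*d - 16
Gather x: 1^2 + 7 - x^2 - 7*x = -x^2 - 7*x + 8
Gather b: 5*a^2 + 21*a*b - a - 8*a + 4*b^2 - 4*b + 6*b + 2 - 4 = 5*a^2 - 9*a + 4*b^2 + b*(21*a + 2) - 2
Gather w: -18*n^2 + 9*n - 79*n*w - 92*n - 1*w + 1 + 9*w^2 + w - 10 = -18*n^2 - 79*n*w - 83*n + 9*w^2 - 9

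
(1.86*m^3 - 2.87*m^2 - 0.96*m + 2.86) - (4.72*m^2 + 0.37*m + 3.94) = 1.86*m^3 - 7.59*m^2 - 1.33*m - 1.08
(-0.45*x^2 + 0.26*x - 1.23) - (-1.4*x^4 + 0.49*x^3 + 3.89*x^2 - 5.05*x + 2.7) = 1.4*x^4 - 0.49*x^3 - 4.34*x^2 + 5.31*x - 3.93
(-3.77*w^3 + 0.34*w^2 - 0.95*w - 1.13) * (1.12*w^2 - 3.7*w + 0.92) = -4.2224*w^5 + 14.3298*w^4 - 5.7904*w^3 + 2.5622*w^2 + 3.307*w - 1.0396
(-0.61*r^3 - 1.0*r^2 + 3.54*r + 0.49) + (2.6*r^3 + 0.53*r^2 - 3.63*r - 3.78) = 1.99*r^3 - 0.47*r^2 - 0.0899999999999999*r - 3.29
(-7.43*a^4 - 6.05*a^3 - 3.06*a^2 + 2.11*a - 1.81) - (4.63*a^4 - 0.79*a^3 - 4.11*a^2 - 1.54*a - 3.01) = -12.06*a^4 - 5.26*a^3 + 1.05*a^2 + 3.65*a + 1.2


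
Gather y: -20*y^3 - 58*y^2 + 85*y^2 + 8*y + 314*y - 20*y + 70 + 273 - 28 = -20*y^3 + 27*y^2 + 302*y + 315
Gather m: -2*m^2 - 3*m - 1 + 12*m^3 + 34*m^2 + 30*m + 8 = 12*m^3 + 32*m^2 + 27*m + 7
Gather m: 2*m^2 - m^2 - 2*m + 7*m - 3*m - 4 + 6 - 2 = m^2 + 2*m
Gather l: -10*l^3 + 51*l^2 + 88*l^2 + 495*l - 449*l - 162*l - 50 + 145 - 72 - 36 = -10*l^3 + 139*l^2 - 116*l - 13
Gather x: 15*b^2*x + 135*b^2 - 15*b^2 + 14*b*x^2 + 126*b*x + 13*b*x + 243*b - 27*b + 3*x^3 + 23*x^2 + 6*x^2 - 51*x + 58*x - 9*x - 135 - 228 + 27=120*b^2 + 216*b + 3*x^3 + x^2*(14*b + 29) + x*(15*b^2 + 139*b - 2) - 336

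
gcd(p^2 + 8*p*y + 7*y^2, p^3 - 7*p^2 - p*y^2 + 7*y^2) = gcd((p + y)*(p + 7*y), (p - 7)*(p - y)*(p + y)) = p + y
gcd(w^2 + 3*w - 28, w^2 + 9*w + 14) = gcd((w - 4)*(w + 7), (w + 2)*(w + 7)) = w + 7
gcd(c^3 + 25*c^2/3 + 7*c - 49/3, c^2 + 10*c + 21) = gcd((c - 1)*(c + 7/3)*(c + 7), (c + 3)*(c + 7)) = c + 7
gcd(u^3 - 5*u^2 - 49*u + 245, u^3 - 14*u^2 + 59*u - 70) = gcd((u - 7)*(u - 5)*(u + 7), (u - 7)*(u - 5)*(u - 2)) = u^2 - 12*u + 35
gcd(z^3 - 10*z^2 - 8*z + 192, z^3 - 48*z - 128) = z^2 - 4*z - 32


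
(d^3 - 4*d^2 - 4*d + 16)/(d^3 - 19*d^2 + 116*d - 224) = (d^2 - 4)/(d^2 - 15*d + 56)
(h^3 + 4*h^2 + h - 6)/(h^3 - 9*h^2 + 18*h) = (h^3 + 4*h^2 + h - 6)/(h*(h^2 - 9*h + 18))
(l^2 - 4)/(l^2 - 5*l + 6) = (l + 2)/(l - 3)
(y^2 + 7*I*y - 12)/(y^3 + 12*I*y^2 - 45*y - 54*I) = (y + 4*I)/(y^2 + 9*I*y - 18)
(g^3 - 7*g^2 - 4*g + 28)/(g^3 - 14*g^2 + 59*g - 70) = (g + 2)/(g - 5)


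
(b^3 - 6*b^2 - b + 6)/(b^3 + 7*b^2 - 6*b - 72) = (b^3 - 6*b^2 - b + 6)/(b^3 + 7*b^2 - 6*b - 72)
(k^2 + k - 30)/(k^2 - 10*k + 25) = (k + 6)/(k - 5)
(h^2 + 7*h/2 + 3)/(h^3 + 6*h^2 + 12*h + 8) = (h + 3/2)/(h^2 + 4*h + 4)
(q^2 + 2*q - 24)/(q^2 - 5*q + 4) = (q + 6)/(q - 1)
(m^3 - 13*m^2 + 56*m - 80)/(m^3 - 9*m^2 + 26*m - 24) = (m^2 - 9*m + 20)/(m^2 - 5*m + 6)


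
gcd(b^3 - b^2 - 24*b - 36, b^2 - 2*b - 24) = b - 6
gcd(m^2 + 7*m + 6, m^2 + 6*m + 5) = m + 1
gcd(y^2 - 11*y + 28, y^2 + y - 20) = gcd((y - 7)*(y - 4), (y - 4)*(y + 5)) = y - 4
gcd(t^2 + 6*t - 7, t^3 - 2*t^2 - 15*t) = 1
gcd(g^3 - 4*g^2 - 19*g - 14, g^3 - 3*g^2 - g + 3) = g + 1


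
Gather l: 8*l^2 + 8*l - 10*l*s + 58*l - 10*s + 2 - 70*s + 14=8*l^2 + l*(66 - 10*s) - 80*s + 16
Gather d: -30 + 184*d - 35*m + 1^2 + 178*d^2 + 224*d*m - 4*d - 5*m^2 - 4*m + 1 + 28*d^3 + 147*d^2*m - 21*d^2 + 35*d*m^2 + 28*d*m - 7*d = 28*d^3 + d^2*(147*m + 157) + d*(35*m^2 + 252*m + 173) - 5*m^2 - 39*m - 28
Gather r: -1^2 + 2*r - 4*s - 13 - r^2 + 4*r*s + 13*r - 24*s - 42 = -r^2 + r*(4*s + 15) - 28*s - 56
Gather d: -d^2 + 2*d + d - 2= -d^2 + 3*d - 2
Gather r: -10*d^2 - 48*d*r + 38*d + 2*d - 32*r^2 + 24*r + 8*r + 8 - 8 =-10*d^2 + 40*d - 32*r^2 + r*(32 - 48*d)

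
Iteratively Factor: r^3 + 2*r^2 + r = (r + 1)*(r^2 + r) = r*(r + 1)*(r + 1)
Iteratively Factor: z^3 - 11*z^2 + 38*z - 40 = (z - 4)*(z^2 - 7*z + 10) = (z - 5)*(z - 4)*(z - 2)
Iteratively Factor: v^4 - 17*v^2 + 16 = (v + 4)*(v^3 - 4*v^2 - v + 4) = (v - 4)*(v + 4)*(v^2 - 1) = (v - 4)*(v + 1)*(v + 4)*(v - 1)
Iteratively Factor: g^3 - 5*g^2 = (g)*(g^2 - 5*g) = g*(g - 5)*(g)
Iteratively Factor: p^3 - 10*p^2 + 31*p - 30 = (p - 5)*(p^2 - 5*p + 6) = (p - 5)*(p - 2)*(p - 3)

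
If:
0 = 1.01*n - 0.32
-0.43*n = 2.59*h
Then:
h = -0.05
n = 0.32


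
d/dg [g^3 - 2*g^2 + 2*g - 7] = 3*g^2 - 4*g + 2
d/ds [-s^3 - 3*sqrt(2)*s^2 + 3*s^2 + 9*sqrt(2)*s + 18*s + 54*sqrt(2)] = -3*s^2 - 6*sqrt(2)*s + 6*s + 9*sqrt(2) + 18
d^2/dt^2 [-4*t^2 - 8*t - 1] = -8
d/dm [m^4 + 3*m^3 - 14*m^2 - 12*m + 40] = 4*m^3 + 9*m^2 - 28*m - 12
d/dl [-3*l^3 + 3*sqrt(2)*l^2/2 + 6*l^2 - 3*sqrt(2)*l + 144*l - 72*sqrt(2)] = -9*l^2 + 3*sqrt(2)*l + 12*l - 3*sqrt(2) + 144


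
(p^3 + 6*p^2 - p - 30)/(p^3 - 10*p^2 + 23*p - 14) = (p^2 + 8*p + 15)/(p^2 - 8*p + 7)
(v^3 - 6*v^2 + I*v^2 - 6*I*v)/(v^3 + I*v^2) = (v - 6)/v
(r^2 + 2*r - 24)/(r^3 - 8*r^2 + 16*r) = (r + 6)/(r*(r - 4))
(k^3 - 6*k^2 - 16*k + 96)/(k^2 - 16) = k - 6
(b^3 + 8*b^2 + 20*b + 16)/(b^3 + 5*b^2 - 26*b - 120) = (b^2 + 4*b + 4)/(b^2 + b - 30)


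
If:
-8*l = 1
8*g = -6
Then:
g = -3/4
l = -1/8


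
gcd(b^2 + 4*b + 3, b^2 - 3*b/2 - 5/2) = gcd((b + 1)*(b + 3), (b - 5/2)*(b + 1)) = b + 1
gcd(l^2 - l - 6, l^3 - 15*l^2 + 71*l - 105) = l - 3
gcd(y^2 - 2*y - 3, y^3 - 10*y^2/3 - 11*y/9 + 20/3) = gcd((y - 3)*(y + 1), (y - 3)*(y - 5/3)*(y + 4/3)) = y - 3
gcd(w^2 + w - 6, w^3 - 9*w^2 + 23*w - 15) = 1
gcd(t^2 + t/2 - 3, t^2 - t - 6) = t + 2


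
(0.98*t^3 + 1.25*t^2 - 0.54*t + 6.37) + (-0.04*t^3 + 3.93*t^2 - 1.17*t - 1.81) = 0.94*t^3 + 5.18*t^2 - 1.71*t + 4.56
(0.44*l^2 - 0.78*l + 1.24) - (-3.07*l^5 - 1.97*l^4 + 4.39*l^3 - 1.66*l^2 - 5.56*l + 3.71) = 3.07*l^5 + 1.97*l^4 - 4.39*l^3 + 2.1*l^2 + 4.78*l - 2.47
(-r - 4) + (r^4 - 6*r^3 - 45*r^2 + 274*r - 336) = r^4 - 6*r^3 - 45*r^2 + 273*r - 340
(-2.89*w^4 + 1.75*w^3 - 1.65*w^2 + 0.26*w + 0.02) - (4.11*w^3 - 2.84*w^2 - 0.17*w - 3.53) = -2.89*w^4 - 2.36*w^3 + 1.19*w^2 + 0.43*w + 3.55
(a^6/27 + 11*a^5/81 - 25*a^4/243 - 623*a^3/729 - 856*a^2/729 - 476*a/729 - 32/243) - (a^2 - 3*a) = a^6/27 + 11*a^5/81 - 25*a^4/243 - 623*a^3/729 - 1585*a^2/729 + 1711*a/729 - 32/243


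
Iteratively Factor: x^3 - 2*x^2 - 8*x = (x)*(x^2 - 2*x - 8) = x*(x - 4)*(x + 2)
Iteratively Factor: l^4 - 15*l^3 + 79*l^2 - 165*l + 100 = (l - 1)*(l^3 - 14*l^2 + 65*l - 100) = (l - 5)*(l - 1)*(l^2 - 9*l + 20) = (l - 5)^2*(l - 1)*(l - 4)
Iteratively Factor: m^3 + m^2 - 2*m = (m + 2)*(m^2 - m) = (m - 1)*(m + 2)*(m)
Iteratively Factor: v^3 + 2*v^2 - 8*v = (v + 4)*(v^2 - 2*v) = v*(v + 4)*(v - 2)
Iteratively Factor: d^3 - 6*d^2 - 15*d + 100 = (d - 5)*(d^2 - d - 20) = (d - 5)^2*(d + 4)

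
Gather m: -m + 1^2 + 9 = 10 - m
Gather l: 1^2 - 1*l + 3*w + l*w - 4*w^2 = l*(w - 1) - 4*w^2 + 3*w + 1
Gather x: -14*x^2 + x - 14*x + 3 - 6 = -14*x^2 - 13*x - 3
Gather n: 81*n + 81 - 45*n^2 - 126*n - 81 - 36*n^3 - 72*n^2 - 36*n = -36*n^3 - 117*n^2 - 81*n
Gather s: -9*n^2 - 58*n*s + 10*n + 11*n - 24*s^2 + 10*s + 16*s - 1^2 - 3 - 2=-9*n^2 + 21*n - 24*s^2 + s*(26 - 58*n) - 6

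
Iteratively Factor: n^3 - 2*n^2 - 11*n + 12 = (n - 4)*(n^2 + 2*n - 3) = (n - 4)*(n - 1)*(n + 3)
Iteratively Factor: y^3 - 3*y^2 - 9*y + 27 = (y - 3)*(y^2 - 9) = (y - 3)^2*(y + 3)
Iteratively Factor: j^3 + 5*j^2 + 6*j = (j)*(j^2 + 5*j + 6) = j*(j + 2)*(j + 3)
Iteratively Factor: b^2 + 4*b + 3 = (b + 1)*(b + 3)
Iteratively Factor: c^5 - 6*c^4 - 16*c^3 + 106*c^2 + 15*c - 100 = (c + 4)*(c^4 - 10*c^3 + 24*c^2 + 10*c - 25) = (c - 5)*(c + 4)*(c^3 - 5*c^2 - c + 5) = (c - 5)*(c - 1)*(c + 4)*(c^2 - 4*c - 5) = (c - 5)*(c - 1)*(c + 1)*(c + 4)*(c - 5)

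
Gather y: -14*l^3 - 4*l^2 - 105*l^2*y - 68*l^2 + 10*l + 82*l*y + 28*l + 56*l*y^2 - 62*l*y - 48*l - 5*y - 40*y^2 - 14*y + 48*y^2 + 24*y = -14*l^3 - 72*l^2 - 10*l + y^2*(56*l + 8) + y*(-105*l^2 + 20*l + 5)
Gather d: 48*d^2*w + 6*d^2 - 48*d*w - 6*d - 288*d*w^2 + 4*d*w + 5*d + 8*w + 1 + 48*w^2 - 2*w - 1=d^2*(48*w + 6) + d*(-288*w^2 - 44*w - 1) + 48*w^2 + 6*w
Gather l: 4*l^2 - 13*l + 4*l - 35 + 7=4*l^2 - 9*l - 28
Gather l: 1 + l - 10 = l - 9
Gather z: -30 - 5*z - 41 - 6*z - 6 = -11*z - 77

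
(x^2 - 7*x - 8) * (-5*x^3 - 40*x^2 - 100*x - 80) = -5*x^5 - 5*x^4 + 220*x^3 + 940*x^2 + 1360*x + 640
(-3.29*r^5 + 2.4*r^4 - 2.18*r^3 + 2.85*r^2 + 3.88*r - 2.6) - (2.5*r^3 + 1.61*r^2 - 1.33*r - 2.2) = -3.29*r^5 + 2.4*r^4 - 4.68*r^3 + 1.24*r^2 + 5.21*r - 0.4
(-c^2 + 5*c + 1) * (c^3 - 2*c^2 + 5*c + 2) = -c^5 + 7*c^4 - 14*c^3 + 21*c^2 + 15*c + 2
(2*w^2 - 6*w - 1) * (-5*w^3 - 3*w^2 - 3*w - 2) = -10*w^5 + 24*w^4 + 17*w^3 + 17*w^2 + 15*w + 2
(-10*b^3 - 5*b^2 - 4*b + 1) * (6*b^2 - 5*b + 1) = -60*b^5 + 20*b^4 - 9*b^3 + 21*b^2 - 9*b + 1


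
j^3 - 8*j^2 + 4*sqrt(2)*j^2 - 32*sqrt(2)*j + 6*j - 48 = (j - 8)*(j + sqrt(2))*(j + 3*sqrt(2))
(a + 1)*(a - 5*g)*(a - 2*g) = a^3 - 7*a^2*g + a^2 + 10*a*g^2 - 7*a*g + 10*g^2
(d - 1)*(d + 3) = d^2 + 2*d - 3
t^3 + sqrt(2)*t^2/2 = t^2*(t + sqrt(2)/2)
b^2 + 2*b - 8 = (b - 2)*(b + 4)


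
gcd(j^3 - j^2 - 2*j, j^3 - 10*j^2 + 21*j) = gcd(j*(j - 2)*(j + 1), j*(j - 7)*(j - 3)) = j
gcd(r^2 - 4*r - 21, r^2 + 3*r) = r + 3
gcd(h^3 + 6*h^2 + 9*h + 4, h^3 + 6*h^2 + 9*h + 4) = h^3 + 6*h^2 + 9*h + 4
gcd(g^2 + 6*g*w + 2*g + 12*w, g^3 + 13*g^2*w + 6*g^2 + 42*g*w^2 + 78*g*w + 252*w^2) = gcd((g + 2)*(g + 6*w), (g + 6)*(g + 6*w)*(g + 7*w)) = g + 6*w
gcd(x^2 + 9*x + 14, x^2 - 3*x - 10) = x + 2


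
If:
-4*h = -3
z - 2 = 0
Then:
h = 3/4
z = 2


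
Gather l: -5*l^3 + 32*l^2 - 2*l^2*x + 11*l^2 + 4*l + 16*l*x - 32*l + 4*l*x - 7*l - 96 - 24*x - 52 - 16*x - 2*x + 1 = -5*l^3 + l^2*(43 - 2*x) + l*(20*x - 35) - 42*x - 147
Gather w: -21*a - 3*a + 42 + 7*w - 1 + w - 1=-24*a + 8*w + 40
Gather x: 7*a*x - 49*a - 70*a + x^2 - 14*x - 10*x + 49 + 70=-119*a + x^2 + x*(7*a - 24) + 119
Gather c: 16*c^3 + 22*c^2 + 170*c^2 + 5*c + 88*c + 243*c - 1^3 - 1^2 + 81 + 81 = 16*c^3 + 192*c^2 + 336*c + 160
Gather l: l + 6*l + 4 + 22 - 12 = 7*l + 14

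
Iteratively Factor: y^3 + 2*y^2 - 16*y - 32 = (y + 4)*(y^2 - 2*y - 8) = (y + 2)*(y + 4)*(y - 4)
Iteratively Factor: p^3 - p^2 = (p)*(p^2 - p) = p*(p - 1)*(p)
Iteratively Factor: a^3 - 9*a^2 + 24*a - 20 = (a - 5)*(a^2 - 4*a + 4) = (a - 5)*(a - 2)*(a - 2)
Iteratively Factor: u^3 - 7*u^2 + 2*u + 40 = (u + 2)*(u^2 - 9*u + 20) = (u - 4)*(u + 2)*(u - 5)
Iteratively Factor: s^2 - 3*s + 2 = (s - 1)*(s - 2)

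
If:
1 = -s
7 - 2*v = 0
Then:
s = -1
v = 7/2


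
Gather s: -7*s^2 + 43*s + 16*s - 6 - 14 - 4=-7*s^2 + 59*s - 24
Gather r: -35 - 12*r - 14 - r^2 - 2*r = -r^2 - 14*r - 49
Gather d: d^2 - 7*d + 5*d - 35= d^2 - 2*d - 35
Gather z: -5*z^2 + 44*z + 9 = -5*z^2 + 44*z + 9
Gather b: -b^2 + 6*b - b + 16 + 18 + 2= -b^2 + 5*b + 36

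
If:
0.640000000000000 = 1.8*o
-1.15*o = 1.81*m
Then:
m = -0.23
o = 0.36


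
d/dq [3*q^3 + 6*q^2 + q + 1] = 9*q^2 + 12*q + 1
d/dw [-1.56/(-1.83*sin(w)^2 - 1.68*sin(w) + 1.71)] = -(5.7096*sin(w) + 2.6208)*cos(w)/(1.83*sin(w)^2 + 1.68*sin(w) - 1.71)^2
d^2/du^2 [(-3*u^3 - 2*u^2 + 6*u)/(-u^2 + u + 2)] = 10*(u^3 + 6*u^2 + 4)/(u^6 - 3*u^5 - 3*u^4 + 11*u^3 + 6*u^2 - 12*u - 8)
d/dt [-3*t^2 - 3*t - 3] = -6*t - 3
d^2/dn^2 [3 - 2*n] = 0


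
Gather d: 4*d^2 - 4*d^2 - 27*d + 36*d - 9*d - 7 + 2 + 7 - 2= 0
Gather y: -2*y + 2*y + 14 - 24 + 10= 0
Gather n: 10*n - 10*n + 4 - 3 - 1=0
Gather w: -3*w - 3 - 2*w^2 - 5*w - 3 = -2*w^2 - 8*w - 6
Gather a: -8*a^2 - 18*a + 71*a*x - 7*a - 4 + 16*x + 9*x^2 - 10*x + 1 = -8*a^2 + a*(71*x - 25) + 9*x^2 + 6*x - 3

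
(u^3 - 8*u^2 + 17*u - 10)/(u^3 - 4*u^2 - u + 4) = (u^2 - 7*u + 10)/(u^2 - 3*u - 4)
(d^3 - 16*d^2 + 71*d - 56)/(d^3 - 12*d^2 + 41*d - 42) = (d^2 - 9*d + 8)/(d^2 - 5*d + 6)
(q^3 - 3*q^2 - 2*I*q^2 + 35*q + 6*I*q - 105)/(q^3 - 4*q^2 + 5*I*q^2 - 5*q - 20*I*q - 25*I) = (q^2 - q*(3 + 7*I) + 21*I)/(q^2 - 4*q - 5)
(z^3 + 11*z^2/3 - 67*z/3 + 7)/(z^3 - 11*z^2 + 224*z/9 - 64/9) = 3*(z^2 + 4*z - 21)/(3*z^2 - 32*z + 64)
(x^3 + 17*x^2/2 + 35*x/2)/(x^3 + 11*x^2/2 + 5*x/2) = (2*x + 7)/(2*x + 1)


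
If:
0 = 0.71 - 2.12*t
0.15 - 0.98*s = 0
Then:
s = 0.15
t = 0.33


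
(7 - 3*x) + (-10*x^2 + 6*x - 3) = -10*x^2 + 3*x + 4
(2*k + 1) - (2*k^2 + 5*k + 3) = -2*k^2 - 3*k - 2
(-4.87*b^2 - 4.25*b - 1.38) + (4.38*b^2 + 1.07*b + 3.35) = -0.49*b^2 - 3.18*b + 1.97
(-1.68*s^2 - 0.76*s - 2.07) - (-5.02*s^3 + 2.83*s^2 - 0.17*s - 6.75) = 5.02*s^3 - 4.51*s^2 - 0.59*s + 4.68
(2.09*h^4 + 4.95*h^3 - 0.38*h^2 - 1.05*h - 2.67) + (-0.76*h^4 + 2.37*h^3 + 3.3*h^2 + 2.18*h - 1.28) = 1.33*h^4 + 7.32*h^3 + 2.92*h^2 + 1.13*h - 3.95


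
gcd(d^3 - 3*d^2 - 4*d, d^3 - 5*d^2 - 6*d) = d^2 + d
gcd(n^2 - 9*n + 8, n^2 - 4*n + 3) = n - 1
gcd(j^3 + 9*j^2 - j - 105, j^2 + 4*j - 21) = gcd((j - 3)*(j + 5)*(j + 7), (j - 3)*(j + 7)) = j^2 + 4*j - 21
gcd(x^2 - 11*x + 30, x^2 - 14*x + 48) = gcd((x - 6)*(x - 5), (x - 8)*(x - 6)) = x - 6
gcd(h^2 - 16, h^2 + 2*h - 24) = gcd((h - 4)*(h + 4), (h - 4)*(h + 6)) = h - 4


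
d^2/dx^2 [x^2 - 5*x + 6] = 2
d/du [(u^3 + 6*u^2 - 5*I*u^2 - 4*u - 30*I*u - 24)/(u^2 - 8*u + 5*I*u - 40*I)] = (u^4 + u^3*(-16 + 10*I) + u^2*(-19 - 20*I) + u*(-352 - 480*I) - 1392 + 280*I)/(u^4 + u^3*(-16 + 10*I) + u^2*(39 - 160*I) + u*(400 + 640*I) - 1600)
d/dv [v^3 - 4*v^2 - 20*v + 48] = 3*v^2 - 8*v - 20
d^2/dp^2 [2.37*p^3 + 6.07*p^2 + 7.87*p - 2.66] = 14.22*p + 12.14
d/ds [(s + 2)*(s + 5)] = 2*s + 7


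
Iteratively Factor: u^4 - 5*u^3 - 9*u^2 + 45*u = (u)*(u^3 - 5*u^2 - 9*u + 45) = u*(u - 3)*(u^2 - 2*u - 15) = u*(u - 3)*(u + 3)*(u - 5)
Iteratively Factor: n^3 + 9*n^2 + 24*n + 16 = (n + 4)*(n^2 + 5*n + 4) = (n + 4)^2*(n + 1)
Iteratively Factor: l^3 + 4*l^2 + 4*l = (l + 2)*(l^2 + 2*l) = (l + 2)^2*(l)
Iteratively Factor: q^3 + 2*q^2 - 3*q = (q + 3)*(q^2 - q) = q*(q + 3)*(q - 1)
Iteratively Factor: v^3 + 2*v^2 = (v)*(v^2 + 2*v) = v*(v + 2)*(v)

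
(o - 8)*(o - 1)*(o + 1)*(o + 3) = o^4 - 5*o^3 - 25*o^2 + 5*o + 24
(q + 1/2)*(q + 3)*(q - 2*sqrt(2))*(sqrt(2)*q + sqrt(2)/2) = sqrt(2)*q^4 - 4*q^3 + 4*sqrt(2)*q^3 - 16*q^2 + 13*sqrt(2)*q^2/4 - 13*q + 3*sqrt(2)*q/4 - 3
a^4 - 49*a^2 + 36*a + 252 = (a - 6)*(a - 3)*(a + 2)*(a + 7)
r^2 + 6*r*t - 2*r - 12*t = (r - 2)*(r + 6*t)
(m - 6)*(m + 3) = m^2 - 3*m - 18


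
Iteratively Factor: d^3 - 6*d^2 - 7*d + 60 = (d + 3)*(d^2 - 9*d + 20) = (d - 5)*(d + 3)*(d - 4)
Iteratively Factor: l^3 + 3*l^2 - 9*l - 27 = (l - 3)*(l^2 + 6*l + 9) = (l - 3)*(l + 3)*(l + 3)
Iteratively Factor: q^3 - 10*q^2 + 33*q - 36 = (q - 4)*(q^2 - 6*q + 9) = (q - 4)*(q - 3)*(q - 3)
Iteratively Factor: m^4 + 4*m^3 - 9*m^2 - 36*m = (m - 3)*(m^3 + 7*m^2 + 12*m) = m*(m - 3)*(m^2 + 7*m + 12) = m*(m - 3)*(m + 4)*(m + 3)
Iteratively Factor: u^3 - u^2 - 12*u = (u)*(u^2 - u - 12) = u*(u - 4)*(u + 3)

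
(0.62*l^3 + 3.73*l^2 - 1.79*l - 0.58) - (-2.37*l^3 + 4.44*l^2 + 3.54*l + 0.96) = 2.99*l^3 - 0.71*l^2 - 5.33*l - 1.54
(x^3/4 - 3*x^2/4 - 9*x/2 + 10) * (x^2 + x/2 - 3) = x^5/4 - 5*x^4/8 - 45*x^3/8 + 10*x^2 + 37*x/2 - 30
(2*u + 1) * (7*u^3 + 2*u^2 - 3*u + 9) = 14*u^4 + 11*u^3 - 4*u^2 + 15*u + 9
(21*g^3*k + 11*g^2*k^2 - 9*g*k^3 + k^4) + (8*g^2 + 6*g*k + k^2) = 21*g^3*k + 11*g^2*k^2 + 8*g^2 - 9*g*k^3 + 6*g*k + k^4 + k^2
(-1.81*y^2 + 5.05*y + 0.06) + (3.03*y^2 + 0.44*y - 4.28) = 1.22*y^2 + 5.49*y - 4.22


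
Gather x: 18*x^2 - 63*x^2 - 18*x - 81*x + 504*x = -45*x^2 + 405*x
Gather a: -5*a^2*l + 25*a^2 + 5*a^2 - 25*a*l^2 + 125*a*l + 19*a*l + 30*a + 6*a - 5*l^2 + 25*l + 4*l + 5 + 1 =a^2*(30 - 5*l) + a*(-25*l^2 + 144*l + 36) - 5*l^2 + 29*l + 6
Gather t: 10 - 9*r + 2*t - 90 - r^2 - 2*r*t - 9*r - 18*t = -r^2 - 18*r + t*(-2*r - 16) - 80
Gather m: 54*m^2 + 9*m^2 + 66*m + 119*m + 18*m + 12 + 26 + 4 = 63*m^2 + 203*m + 42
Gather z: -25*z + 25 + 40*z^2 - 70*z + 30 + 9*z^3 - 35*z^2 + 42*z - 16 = 9*z^3 + 5*z^2 - 53*z + 39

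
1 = 1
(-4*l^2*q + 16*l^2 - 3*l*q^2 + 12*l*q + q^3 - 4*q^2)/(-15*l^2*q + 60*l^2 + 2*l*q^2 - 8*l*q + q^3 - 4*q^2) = (-4*l^2 - 3*l*q + q^2)/(-15*l^2 + 2*l*q + q^2)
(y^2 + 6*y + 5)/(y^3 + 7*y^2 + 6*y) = (y + 5)/(y*(y + 6))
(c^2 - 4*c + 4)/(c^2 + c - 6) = (c - 2)/(c + 3)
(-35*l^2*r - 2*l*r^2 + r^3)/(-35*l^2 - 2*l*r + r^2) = r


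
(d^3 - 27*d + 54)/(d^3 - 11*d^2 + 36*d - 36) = (d^2 + 3*d - 18)/(d^2 - 8*d + 12)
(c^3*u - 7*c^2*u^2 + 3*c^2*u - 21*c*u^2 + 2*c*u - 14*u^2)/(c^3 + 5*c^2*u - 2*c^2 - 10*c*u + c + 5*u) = u*(c^3 - 7*c^2*u + 3*c^2 - 21*c*u + 2*c - 14*u)/(c^3 + 5*c^2*u - 2*c^2 - 10*c*u + c + 5*u)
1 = 1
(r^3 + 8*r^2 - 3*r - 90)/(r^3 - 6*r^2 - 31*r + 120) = (r + 6)/(r - 8)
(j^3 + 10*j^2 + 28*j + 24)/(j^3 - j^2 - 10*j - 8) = (j^2 + 8*j + 12)/(j^2 - 3*j - 4)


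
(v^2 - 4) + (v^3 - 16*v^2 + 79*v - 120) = v^3 - 15*v^2 + 79*v - 124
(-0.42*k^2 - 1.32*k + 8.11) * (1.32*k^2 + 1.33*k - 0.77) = -0.5544*k^4 - 2.301*k^3 + 9.273*k^2 + 11.8027*k - 6.2447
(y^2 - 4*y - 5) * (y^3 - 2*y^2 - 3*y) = y^5 - 6*y^4 + 22*y^2 + 15*y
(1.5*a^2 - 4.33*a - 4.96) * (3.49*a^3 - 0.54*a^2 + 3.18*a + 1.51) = 5.235*a^5 - 15.9217*a^4 - 10.2022*a^3 - 8.826*a^2 - 22.3111*a - 7.4896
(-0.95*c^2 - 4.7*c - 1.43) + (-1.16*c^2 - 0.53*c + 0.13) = -2.11*c^2 - 5.23*c - 1.3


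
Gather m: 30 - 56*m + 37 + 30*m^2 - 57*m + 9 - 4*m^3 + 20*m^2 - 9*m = -4*m^3 + 50*m^2 - 122*m + 76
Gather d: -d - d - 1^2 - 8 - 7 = -2*d - 16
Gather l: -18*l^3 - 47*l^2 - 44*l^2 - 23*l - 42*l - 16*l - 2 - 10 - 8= -18*l^3 - 91*l^2 - 81*l - 20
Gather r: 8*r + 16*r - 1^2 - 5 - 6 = 24*r - 12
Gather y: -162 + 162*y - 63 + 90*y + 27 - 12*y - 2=240*y - 200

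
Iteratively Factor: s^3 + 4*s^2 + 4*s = (s)*(s^2 + 4*s + 4) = s*(s + 2)*(s + 2)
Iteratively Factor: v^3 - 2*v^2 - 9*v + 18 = (v + 3)*(v^2 - 5*v + 6) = (v - 2)*(v + 3)*(v - 3)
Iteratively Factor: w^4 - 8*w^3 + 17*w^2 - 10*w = (w - 1)*(w^3 - 7*w^2 + 10*w) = (w - 5)*(w - 1)*(w^2 - 2*w) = w*(w - 5)*(w - 1)*(w - 2)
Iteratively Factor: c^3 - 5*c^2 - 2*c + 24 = (c - 3)*(c^2 - 2*c - 8) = (c - 3)*(c + 2)*(c - 4)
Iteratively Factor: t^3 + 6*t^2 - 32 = (t - 2)*(t^2 + 8*t + 16) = (t - 2)*(t + 4)*(t + 4)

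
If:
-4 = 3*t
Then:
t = -4/3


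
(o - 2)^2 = o^2 - 4*o + 4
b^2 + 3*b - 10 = (b - 2)*(b + 5)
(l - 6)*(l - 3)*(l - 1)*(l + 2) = l^4 - 8*l^3 + 7*l^2 + 36*l - 36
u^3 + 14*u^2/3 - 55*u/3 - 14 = (u - 3)*(u + 2/3)*(u + 7)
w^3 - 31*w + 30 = (w - 5)*(w - 1)*(w + 6)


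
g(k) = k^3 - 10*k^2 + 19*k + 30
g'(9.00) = 82.00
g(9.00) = 120.00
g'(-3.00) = 106.00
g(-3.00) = -144.00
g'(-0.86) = 38.42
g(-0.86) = 5.63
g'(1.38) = -2.89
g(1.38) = 39.80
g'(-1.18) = 46.78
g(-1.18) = -7.99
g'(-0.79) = 36.67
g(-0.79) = 8.26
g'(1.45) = -3.69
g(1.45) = 39.57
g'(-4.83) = 185.59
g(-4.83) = -407.74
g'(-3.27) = 116.48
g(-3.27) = -174.02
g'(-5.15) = 201.57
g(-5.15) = -469.67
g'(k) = 3*k^2 - 20*k + 19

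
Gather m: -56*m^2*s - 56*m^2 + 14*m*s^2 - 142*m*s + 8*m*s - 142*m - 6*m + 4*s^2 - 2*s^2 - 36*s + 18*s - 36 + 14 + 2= m^2*(-56*s - 56) + m*(14*s^2 - 134*s - 148) + 2*s^2 - 18*s - 20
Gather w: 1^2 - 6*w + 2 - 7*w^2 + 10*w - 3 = -7*w^2 + 4*w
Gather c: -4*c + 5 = 5 - 4*c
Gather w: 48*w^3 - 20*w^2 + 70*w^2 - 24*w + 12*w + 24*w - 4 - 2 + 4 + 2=48*w^3 + 50*w^2 + 12*w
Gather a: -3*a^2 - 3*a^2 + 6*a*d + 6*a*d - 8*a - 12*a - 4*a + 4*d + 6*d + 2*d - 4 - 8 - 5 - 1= -6*a^2 + a*(12*d - 24) + 12*d - 18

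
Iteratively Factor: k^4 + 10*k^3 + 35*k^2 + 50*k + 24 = (k + 4)*(k^3 + 6*k^2 + 11*k + 6) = (k + 1)*(k + 4)*(k^2 + 5*k + 6) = (k + 1)*(k + 2)*(k + 4)*(k + 3)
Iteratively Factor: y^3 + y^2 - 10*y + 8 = (y - 1)*(y^2 + 2*y - 8) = (y - 1)*(y + 4)*(y - 2)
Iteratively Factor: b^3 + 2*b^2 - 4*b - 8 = (b - 2)*(b^2 + 4*b + 4) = (b - 2)*(b + 2)*(b + 2)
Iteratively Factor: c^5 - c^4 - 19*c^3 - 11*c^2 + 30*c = (c)*(c^4 - c^3 - 19*c^2 - 11*c + 30) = c*(c + 2)*(c^3 - 3*c^2 - 13*c + 15) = c*(c - 1)*(c + 2)*(c^2 - 2*c - 15) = c*(c - 1)*(c + 2)*(c + 3)*(c - 5)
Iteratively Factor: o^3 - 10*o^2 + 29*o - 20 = (o - 4)*(o^2 - 6*o + 5) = (o - 5)*(o - 4)*(o - 1)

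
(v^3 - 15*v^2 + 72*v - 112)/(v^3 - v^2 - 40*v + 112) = (v - 7)/(v + 7)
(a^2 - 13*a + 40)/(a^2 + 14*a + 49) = (a^2 - 13*a + 40)/(a^2 + 14*a + 49)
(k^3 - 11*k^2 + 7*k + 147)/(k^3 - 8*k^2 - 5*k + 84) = (k - 7)/(k - 4)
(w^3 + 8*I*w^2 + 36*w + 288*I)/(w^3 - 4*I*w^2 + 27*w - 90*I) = (w^2 + 14*I*w - 48)/(w^2 + 2*I*w + 15)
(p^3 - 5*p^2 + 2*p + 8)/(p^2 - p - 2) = p - 4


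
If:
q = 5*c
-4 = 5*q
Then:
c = -4/25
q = -4/5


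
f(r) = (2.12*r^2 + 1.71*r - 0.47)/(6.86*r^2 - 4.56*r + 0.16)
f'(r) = (4.56 - 13.72*r)*(2.12*r^2 + 1.71*r - 0.47)/(6.86*r^2 - 4.56*r + 0.16)^2 + (4.24*r + 1.71)/(6.86*r^2 - 4.56*r + 0.16) = (-21.3978*r^2 + 7.1268*r - 1.8696)/(47.0596*r^4 - 62.5632*r^3 + 22.9888*r^2 - 1.4592*r + 0.0256)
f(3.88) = 0.44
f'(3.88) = -0.04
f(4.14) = 0.43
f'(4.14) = -0.03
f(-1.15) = 0.03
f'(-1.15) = -0.18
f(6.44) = 0.39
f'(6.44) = -0.01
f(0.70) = 5.36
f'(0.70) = -67.88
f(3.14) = 0.48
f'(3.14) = -0.07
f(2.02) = 0.61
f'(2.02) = -0.21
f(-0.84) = -0.05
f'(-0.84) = -0.29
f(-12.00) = 0.27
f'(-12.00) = -0.00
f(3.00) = 0.49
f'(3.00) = -0.07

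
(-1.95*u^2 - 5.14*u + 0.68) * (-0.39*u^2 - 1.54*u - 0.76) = 0.7605*u^4 + 5.0076*u^3 + 9.1324*u^2 + 2.8592*u - 0.5168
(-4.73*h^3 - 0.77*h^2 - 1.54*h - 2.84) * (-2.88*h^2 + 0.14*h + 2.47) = 13.6224*h^5 + 1.5554*h^4 - 7.3557*h^3 + 6.0617*h^2 - 4.2014*h - 7.0148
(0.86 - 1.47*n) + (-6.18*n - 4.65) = -7.65*n - 3.79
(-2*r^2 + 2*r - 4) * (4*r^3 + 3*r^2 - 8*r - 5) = -8*r^5 + 2*r^4 + 6*r^3 - 18*r^2 + 22*r + 20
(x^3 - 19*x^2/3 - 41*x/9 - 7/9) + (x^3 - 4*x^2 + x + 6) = 2*x^3 - 31*x^2/3 - 32*x/9 + 47/9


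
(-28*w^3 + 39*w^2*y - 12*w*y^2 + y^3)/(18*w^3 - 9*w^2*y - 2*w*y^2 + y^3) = (-28*w^3 + 39*w^2*y - 12*w*y^2 + y^3)/(18*w^3 - 9*w^2*y - 2*w*y^2 + y^3)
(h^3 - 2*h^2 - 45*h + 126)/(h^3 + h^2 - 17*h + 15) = (h^2 + h - 42)/(h^2 + 4*h - 5)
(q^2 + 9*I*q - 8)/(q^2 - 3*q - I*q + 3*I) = (q^2 + 9*I*q - 8)/(q^2 - 3*q - I*q + 3*I)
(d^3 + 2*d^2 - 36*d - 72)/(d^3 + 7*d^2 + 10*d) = (d^2 - 36)/(d*(d + 5))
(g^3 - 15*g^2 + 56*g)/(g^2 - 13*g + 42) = g*(g - 8)/(g - 6)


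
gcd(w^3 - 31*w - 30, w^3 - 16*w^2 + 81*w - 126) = w - 6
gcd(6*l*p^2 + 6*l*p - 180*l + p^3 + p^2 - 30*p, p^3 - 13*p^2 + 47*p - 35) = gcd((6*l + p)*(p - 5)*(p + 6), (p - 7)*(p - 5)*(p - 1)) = p - 5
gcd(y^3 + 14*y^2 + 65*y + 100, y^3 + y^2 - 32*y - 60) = y + 5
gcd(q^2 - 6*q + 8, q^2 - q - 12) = q - 4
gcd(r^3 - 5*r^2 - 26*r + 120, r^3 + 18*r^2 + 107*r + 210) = r + 5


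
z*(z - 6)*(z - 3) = z^3 - 9*z^2 + 18*z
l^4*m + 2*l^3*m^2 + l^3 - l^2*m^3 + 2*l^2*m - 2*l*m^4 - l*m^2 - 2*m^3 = (l - m)*(l + m)*(l + 2*m)*(l*m + 1)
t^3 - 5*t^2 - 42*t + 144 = (t - 8)*(t - 3)*(t + 6)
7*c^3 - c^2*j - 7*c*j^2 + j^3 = (-7*c + j)*(-c + j)*(c + j)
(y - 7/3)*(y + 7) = y^2 + 14*y/3 - 49/3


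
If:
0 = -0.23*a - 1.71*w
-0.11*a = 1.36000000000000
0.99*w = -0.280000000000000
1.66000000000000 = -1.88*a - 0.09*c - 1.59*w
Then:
No Solution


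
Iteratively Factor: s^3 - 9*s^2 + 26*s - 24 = (s - 2)*(s^2 - 7*s + 12) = (s - 4)*(s - 2)*(s - 3)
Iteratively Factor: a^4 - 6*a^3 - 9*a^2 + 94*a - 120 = (a - 2)*(a^3 - 4*a^2 - 17*a + 60) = (a - 3)*(a - 2)*(a^2 - a - 20) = (a - 3)*(a - 2)*(a + 4)*(a - 5)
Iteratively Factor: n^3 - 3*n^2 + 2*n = (n - 2)*(n^2 - n) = n*(n - 2)*(n - 1)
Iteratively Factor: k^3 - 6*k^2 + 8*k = (k - 4)*(k^2 - 2*k) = k*(k - 4)*(k - 2)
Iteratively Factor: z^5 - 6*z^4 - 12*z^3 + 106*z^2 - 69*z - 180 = (z + 4)*(z^4 - 10*z^3 + 28*z^2 - 6*z - 45) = (z - 3)*(z + 4)*(z^3 - 7*z^2 + 7*z + 15) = (z - 3)^2*(z + 4)*(z^2 - 4*z - 5) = (z - 3)^2*(z + 1)*(z + 4)*(z - 5)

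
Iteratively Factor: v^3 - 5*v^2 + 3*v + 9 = (v - 3)*(v^2 - 2*v - 3) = (v - 3)*(v + 1)*(v - 3)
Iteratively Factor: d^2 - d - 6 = (d + 2)*(d - 3)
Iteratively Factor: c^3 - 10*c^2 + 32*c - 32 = (c - 4)*(c^2 - 6*c + 8) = (c - 4)*(c - 2)*(c - 4)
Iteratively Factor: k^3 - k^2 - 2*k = (k + 1)*(k^2 - 2*k) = (k - 2)*(k + 1)*(k)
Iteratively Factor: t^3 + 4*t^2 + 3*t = (t + 3)*(t^2 + t) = t*(t + 3)*(t + 1)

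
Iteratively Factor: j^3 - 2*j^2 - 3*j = (j - 3)*(j^2 + j) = j*(j - 3)*(j + 1)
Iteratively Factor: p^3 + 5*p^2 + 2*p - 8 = (p + 4)*(p^2 + p - 2) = (p - 1)*(p + 4)*(p + 2)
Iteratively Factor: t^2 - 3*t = (t - 3)*(t)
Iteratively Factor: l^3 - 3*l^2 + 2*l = (l)*(l^2 - 3*l + 2) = l*(l - 2)*(l - 1)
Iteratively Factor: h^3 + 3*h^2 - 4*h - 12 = (h + 3)*(h^2 - 4) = (h - 2)*(h + 3)*(h + 2)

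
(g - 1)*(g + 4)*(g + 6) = g^3 + 9*g^2 + 14*g - 24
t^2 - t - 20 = (t - 5)*(t + 4)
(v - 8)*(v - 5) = v^2 - 13*v + 40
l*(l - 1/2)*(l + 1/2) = l^3 - l/4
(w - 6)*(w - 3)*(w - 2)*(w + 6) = w^4 - 5*w^3 - 30*w^2 + 180*w - 216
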